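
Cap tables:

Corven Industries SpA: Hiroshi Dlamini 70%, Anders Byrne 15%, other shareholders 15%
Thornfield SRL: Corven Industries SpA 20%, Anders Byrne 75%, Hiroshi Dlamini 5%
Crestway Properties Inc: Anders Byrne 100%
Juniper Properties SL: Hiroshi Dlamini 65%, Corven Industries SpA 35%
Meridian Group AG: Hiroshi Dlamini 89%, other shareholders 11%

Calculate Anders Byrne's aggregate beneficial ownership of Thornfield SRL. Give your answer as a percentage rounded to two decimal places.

Anders reaches Thornfield along 2 paths.
Via Corven: 15% × 20% = 3%.
Direct stake: 75% = 75%.
Total: 3% + 75% = 78%.
Rounded: 78.00%.

78.00%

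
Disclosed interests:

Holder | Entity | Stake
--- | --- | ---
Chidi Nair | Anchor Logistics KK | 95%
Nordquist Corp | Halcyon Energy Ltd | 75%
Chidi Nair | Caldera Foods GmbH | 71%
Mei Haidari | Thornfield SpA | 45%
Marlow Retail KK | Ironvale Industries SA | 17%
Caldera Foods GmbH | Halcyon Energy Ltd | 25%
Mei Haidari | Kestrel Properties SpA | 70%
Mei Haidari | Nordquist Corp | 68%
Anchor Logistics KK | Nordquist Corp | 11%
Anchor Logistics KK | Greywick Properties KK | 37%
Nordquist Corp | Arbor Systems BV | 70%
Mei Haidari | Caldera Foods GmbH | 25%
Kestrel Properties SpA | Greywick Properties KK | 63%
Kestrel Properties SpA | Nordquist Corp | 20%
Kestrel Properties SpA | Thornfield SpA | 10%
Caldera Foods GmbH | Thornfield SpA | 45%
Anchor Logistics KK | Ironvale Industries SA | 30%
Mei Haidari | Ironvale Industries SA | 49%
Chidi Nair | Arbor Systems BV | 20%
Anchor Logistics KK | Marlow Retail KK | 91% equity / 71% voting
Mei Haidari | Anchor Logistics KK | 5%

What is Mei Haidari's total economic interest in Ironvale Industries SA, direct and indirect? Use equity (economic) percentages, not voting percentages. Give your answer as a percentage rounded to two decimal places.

51.27%

Mei reaches Ironvale along 3 paths.
Via Anchor: 5% × 30% = 1.5%.
Direct stake: 49% = 49%.
Via Anchor → Marlow: 5% × 91% × 17% = 0.7735%.
Total: 1.5% + 49% + 0.7735% = 51.2735%.
Rounded: 51.27%.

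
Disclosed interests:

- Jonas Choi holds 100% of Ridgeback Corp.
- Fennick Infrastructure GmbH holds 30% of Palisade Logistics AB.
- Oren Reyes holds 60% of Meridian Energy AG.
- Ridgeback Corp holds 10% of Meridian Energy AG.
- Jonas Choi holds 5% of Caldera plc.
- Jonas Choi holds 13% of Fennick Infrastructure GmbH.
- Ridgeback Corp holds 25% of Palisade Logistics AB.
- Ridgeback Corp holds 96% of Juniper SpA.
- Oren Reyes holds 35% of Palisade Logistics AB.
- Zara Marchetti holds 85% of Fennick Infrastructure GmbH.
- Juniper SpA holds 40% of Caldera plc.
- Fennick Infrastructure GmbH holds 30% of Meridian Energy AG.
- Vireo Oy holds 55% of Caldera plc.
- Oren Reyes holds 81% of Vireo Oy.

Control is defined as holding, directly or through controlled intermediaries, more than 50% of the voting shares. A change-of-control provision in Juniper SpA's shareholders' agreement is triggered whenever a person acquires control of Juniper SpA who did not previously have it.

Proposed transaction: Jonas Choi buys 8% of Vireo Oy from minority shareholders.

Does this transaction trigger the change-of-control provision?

The purchase changes only Jonas's holdings, so Jonas is the only person who could newly come to control Juniper.
Jonas holds 100% of Ridgeback, so Jonas controls Ridgeback.
Ridgeback holds 96% of Juniper, so Jonas controls Juniper.
So Jonas already controls Juniper before the transaction.
After the purchase, Jonas holds 8% of Vireo directly.
Jonas controlled Juniper already, so this is not a new person acquiring control; every other person's position is unchanged or reduced.
No new person acquires control, so the clause is not triggered.

No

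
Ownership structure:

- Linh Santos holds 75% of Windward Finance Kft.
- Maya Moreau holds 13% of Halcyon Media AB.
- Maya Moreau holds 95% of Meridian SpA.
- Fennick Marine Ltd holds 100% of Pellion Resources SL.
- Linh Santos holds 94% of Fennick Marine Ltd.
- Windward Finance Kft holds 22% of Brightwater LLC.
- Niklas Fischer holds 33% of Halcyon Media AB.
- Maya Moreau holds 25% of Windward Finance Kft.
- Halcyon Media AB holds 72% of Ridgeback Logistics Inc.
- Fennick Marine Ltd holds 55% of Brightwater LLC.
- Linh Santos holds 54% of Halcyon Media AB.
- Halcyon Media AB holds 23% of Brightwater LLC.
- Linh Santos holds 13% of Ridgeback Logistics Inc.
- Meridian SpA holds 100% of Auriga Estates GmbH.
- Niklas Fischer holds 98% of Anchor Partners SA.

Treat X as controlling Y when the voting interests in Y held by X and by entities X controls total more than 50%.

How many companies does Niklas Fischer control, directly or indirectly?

1

Niklas holds 98% of Anchor, so Niklas controls Anchor.
No other company's threshold is met.
Niklas controls 1 company.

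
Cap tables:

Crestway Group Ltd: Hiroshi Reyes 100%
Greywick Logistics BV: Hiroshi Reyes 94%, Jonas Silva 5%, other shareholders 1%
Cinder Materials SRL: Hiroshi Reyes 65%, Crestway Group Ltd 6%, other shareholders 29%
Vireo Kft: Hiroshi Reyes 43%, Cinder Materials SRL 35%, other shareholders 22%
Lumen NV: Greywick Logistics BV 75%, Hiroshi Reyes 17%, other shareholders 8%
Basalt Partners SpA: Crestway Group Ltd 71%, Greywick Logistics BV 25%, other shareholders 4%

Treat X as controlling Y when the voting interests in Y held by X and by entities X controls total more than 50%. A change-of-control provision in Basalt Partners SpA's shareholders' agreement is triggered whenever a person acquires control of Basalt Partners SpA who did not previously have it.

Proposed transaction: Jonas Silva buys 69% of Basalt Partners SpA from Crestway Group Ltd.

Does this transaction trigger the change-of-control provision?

The purchase adds only to Jonas's holdings (Crestway's stake shrinks), so Jonas is the only person who could newly come to control Basalt.
Jonas's largest direct stake is 5% in Greywick, which does not meet the threshold, so Jonas controls no company.
Neither Jonas nor any entity Jonas controls holds any voting interest in Basalt.
So before the transaction, Jonas does not control Basalt.
After the purchase, Jonas holds 69% of Basalt directly, and Crestway's stake falls to 2%.
Jonas holds 69% of Basalt, so Jonas controls Basalt.
Jonas did not control Basalt before and does after, so the clause is triggered.

Yes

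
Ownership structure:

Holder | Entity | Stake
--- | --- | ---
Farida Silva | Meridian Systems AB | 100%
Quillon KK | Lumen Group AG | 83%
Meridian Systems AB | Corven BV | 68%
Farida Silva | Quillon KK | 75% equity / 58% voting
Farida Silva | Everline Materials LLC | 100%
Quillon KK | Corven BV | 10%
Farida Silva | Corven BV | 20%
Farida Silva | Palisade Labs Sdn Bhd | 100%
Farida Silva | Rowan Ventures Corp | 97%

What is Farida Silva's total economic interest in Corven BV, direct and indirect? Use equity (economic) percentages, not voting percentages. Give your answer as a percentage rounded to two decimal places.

95.50%

Farida reaches Corven along 3 paths.
Direct stake: 20% = 20%.
Via Quillon: 75% × 10% = 7.5%.
Via Meridian: 100% × 68% = 68%.
Total: 20% + 7.5% + 68% = 95.5%.
Rounded: 95.50%.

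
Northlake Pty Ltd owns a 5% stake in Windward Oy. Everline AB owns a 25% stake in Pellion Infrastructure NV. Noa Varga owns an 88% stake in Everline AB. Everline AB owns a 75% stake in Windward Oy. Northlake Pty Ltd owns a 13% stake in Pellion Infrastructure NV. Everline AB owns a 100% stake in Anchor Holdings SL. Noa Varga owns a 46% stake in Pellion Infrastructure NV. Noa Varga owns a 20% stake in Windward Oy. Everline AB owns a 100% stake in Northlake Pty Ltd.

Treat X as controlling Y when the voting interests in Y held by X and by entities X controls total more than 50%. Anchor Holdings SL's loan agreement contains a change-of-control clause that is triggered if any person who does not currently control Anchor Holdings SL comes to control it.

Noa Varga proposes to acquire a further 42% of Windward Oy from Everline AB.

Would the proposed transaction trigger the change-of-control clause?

No

The purchase adds only to Noa's holdings (Everline's stake shrinks), so Noa is the only person who could newly come to control Anchor.
Noa holds 88% of Everline, so Noa controls Everline.
Everline holds 100% of Anchor, so Noa controls Anchor.
So Noa already controls Anchor before the transaction.
After the purchase, Noa's direct stake in Windward rises to 20% + 42% = 62%, and Everline's stake falls to 33%.
Noa controlled Anchor already, so this is not a new person acquiring control; every other person's position is unchanged or reduced.
No new person acquires control, so the clause is not triggered.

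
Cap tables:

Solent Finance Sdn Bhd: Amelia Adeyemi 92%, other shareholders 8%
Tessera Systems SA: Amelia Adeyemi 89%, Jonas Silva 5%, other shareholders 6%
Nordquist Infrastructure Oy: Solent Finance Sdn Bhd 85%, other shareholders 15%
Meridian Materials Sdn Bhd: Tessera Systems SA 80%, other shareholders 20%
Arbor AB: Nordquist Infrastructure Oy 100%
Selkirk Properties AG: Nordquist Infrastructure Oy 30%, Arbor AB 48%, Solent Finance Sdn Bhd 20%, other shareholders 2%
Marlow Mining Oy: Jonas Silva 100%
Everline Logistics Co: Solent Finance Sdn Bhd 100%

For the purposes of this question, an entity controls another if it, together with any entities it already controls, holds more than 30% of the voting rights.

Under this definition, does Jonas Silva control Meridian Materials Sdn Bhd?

No

Jonas holds 100% of Marlow, so Jonas controls Marlow.
Neither Jonas nor any entity Jonas controls holds any voting interest in Meridian.
So Jonas does not control Meridian.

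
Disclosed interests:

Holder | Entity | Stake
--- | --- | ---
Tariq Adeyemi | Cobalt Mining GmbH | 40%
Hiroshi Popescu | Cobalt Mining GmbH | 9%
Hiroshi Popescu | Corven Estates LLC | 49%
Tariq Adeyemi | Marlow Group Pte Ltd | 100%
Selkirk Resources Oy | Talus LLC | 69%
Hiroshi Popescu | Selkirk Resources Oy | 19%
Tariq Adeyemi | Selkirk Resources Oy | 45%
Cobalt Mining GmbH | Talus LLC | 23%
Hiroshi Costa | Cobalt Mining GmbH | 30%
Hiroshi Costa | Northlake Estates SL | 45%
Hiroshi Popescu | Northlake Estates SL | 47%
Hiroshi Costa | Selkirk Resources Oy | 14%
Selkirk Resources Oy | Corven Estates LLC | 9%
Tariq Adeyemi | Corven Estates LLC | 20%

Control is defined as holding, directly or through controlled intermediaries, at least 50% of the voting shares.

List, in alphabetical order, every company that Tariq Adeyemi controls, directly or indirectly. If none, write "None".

Tariq holds 100% of Marlow, so Tariq controls Marlow.
No other company's threshold is met.

Marlow Group Pte Ltd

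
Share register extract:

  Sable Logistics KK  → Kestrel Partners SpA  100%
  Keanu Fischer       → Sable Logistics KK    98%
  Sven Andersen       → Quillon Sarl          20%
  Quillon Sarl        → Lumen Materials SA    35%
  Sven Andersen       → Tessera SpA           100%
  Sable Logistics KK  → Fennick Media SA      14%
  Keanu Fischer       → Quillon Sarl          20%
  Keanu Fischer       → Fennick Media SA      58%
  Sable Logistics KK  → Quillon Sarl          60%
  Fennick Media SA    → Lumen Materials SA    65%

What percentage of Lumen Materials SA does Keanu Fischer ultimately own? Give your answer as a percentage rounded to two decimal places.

74.20%

Keanu reaches Lumen along 4 paths.
Via Fennick: 58% × 65% = 37.7%.
Via Sable → Fennick: 98% × 14% × 65% = 8.918%.
Via Quillon: 20% × 35% = 7%.
Via Sable → Quillon: 98% × 60% × 35% = 20.58%.
Total: 37.7% + 8.918% + 7% + 20.58% = 74.198%.
Rounded: 74.20%.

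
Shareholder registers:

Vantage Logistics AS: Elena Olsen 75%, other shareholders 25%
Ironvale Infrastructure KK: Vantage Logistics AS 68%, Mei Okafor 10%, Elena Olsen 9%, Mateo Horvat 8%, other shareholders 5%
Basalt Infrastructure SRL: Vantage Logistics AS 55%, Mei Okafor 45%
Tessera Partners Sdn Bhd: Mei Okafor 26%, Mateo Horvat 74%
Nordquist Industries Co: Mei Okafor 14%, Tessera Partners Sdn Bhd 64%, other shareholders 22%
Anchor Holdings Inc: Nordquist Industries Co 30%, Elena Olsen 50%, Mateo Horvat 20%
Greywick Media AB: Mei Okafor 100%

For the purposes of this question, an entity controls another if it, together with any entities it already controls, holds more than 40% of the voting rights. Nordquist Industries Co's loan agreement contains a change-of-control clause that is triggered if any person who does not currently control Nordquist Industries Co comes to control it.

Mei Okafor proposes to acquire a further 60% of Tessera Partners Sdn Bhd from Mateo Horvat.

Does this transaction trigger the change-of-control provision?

Yes

The purchase adds only to Mei's holdings (Mateo's stake shrinks), so Mei is the only person who could newly come to control Nordquist.
Mei holds 45% of Basalt, so Mei controls Basalt.
Mei holds 100% of Greywick, so Mei controls Greywick.
In Nordquist, Mei's side holds only 14%, not > 40%.
So before the transaction, Mei does not control Nordquist.
After the purchase, Mei's direct stake in Tessera rises to 26% + 60% = 86%, and Mateo's stake falls to 14%.
Mei holds 86% of Tessera, so Mei controls Tessera.
Mei and Tessera together hold 14% + 64% = 78% of Nordquist, so Mei controls Nordquist.
Mei did not control Nordquist before and does after, so the clause is triggered.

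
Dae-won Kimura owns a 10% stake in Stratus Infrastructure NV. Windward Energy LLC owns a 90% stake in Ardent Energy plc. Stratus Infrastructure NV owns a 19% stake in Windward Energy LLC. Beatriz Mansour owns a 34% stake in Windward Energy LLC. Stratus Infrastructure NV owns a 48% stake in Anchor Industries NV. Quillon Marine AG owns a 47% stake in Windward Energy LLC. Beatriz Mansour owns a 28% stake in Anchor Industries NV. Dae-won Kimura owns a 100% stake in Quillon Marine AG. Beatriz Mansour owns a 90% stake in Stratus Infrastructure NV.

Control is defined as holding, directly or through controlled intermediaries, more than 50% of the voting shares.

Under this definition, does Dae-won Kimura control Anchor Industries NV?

Dae-won holds 100% of Quillon, so Dae-won controls Quillon.
Neither Dae-won nor any entity Dae-won controls holds any voting interest in Anchor.
So Dae-won does not control Anchor.

No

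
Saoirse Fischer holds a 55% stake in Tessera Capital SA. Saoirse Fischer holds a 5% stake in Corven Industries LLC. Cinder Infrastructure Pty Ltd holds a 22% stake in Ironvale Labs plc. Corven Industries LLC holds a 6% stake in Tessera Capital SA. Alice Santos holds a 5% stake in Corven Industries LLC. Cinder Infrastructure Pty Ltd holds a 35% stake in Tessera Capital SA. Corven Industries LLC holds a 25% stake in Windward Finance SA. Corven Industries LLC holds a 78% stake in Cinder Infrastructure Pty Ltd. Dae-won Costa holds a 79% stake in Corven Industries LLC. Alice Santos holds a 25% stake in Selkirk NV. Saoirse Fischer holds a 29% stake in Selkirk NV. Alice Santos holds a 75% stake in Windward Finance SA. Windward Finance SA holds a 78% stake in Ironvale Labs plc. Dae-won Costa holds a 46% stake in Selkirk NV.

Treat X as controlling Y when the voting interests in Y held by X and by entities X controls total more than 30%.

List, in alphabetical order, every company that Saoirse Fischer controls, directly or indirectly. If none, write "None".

Tessera Capital SA

Saoirse holds 55% of Tessera, so Saoirse controls Tessera.
No other company's threshold is met.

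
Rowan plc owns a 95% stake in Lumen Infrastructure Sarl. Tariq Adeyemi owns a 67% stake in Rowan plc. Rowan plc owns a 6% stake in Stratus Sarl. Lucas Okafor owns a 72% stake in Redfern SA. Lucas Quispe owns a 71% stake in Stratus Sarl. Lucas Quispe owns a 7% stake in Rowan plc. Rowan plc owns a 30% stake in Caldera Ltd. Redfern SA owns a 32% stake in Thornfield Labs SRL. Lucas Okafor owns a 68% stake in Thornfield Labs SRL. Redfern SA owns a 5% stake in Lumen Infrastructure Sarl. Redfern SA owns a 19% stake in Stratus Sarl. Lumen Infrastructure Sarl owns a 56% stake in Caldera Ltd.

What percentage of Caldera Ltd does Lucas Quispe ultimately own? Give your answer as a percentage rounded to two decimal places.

Lucas Quispe reaches Caldera along 2 paths.
Via Rowan → Lumen: 7% × 95% × 56% = 3.724%.
Via Rowan: 7% × 30% = 2.1%.
Total: 3.724% + 2.1% = 5.824%.
Rounded: 5.82%.

5.82%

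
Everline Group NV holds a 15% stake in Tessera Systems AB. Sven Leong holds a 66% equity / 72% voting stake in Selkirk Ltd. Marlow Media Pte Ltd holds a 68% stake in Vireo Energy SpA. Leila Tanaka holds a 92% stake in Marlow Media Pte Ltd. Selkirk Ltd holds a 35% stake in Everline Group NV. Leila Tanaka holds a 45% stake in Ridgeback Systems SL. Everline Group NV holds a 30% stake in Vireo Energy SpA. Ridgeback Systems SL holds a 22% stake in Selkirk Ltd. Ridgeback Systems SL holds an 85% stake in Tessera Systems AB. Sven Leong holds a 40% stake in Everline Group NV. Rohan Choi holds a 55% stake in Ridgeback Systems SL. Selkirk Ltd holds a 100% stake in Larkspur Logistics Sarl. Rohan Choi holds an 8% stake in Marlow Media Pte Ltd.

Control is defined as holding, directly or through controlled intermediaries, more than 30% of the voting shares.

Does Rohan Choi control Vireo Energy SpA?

No

Rohan holds 55% of Ridgeback, so Rohan controls Ridgeback.
Ridgeback holds 85% of Tessera, so Rohan controls Tessera.
Neither Rohan nor any entity Rohan controls holds any voting interest in Vireo.
So Rohan does not control Vireo.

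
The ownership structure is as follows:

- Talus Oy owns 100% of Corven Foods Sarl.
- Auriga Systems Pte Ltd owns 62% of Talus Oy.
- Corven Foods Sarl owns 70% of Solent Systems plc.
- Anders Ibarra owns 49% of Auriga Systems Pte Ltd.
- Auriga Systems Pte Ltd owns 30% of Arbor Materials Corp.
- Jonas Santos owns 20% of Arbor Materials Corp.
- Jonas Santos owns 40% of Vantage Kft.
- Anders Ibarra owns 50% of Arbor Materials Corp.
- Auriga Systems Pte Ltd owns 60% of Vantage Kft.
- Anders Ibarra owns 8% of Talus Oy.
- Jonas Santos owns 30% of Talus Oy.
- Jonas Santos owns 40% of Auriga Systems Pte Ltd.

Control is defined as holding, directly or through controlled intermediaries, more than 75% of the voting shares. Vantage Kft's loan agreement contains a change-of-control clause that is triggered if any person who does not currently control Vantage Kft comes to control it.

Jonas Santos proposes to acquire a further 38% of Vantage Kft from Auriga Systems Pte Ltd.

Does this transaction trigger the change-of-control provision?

The purchase adds only to Jonas's holdings (Auriga's stake shrinks), so Jonas is the only person who could newly come to control Vantage.
Jonas's largest direct stake is 40% in Auriga, which does not meet the threshold, so Jonas controls no company.
In Vantage, Jonas's side holds only 40%, not > 75%.
So before the transaction, Jonas does not control Vantage.
After the purchase, Jonas's direct stake in Vantage rises to 40% + 38% = 78%, and Auriga's stake falls to 22%.
Jonas holds 78% of Vantage, so Jonas controls Vantage.
Jonas did not control Vantage before and does after, so the clause is triggered.

Yes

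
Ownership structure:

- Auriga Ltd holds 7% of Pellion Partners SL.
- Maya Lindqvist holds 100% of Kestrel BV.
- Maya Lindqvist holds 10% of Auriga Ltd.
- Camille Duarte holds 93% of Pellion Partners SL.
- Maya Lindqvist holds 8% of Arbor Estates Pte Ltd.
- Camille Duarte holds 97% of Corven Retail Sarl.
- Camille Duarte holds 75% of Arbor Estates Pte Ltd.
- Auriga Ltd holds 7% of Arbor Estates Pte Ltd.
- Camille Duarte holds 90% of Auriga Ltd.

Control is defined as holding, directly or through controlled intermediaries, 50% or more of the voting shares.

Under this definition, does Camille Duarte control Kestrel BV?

Camille holds 90% of Auriga, so Camille controls Auriga.
Camille and Auriga together hold 75% + 7% = 82% of Arbor, so Camille controls Arbor.
Camille holds 97% of Corven, so Camille controls Corven.
Auriga and Camille together hold 7% + 93% = 100% of Pellion, so Camille controls Pellion.
Neither Camille nor any entity Camille controls holds any voting interest in Kestrel.
So Camille does not control Kestrel.

No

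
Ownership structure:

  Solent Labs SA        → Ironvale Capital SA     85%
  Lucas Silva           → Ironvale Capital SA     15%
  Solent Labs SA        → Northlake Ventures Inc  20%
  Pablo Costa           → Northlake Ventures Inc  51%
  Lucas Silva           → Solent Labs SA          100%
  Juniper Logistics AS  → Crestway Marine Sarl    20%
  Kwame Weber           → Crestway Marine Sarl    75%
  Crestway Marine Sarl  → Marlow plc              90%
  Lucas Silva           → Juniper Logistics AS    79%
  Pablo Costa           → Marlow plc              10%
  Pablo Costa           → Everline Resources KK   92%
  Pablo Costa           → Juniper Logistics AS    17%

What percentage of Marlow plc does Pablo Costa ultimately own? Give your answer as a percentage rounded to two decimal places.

Pablo reaches Marlow along 2 paths.
Via Juniper → Crestway: 17% × 20% × 90% = 3.06%.
Direct stake: 10% = 10%.
Total: 3.06% + 10% = 13.06%.

13.06%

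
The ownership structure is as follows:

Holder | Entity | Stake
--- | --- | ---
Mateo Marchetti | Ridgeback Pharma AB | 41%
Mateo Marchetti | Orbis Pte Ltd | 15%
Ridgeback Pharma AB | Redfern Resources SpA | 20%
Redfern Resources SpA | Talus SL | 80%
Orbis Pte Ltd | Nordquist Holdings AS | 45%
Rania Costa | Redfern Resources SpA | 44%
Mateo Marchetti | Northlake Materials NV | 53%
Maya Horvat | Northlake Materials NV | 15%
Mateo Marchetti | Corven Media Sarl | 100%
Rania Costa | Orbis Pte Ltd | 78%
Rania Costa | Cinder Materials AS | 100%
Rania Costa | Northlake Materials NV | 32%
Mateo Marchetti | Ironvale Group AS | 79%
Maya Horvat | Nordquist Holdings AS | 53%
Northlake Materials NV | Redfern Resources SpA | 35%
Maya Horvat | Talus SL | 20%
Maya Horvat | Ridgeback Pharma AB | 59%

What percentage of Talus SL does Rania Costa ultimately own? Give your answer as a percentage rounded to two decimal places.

44.16%

Rania reaches Talus along 2 paths.
Via Redfern: 44% × 80% = 35.2%.
Via Northlake → Redfern: 32% × 35% × 80% = 8.96%.
Total: 35.2% + 8.96% = 44.16%.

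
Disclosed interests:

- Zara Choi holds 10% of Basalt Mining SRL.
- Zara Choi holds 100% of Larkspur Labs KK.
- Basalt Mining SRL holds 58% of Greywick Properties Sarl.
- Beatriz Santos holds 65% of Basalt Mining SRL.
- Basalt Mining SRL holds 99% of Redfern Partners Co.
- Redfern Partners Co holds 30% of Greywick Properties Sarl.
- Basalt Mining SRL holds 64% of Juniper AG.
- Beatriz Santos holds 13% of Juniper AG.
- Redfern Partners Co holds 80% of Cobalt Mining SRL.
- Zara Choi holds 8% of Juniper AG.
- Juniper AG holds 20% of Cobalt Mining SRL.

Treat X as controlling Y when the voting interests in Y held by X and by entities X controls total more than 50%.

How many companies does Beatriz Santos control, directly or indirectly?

Beatriz holds 65% of Basalt, so Beatriz controls Basalt.
Basalt holds 99% of Redfern, so Beatriz controls Redfern.
Basalt and Beatriz together hold 64% + 13% = 77% of Juniper, so Beatriz controls Juniper.
Redfern and Juniper together hold 80% + 20% = 100% of Cobalt, so Beatriz controls Cobalt.
Redfern and Basalt together hold 30% + 58% = 88% of Greywick, so Beatriz controls Greywick.
No other company's threshold is met.
Beatriz controls 5 companies.

5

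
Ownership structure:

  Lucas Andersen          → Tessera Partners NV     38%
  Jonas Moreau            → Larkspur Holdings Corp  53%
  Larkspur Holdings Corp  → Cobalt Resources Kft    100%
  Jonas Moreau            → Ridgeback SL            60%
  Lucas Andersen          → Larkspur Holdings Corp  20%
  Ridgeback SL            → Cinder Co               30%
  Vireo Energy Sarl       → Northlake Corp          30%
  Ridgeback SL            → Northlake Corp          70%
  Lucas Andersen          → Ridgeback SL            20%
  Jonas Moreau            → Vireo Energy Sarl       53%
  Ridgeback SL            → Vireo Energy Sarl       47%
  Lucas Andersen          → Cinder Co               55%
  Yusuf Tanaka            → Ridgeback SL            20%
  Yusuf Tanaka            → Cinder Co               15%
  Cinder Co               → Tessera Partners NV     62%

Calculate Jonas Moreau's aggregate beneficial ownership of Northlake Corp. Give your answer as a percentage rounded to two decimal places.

Jonas reaches Northlake along 3 paths.
Via Ridgeback: 60% × 70% = 42%.
Via Vireo: 53% × 30% = 15.9%.
Via Ridgeback → Vireo: 60% × 47% × 30% = 8.46%.
Total: 42% + 15.9% + 8.46% = 66.36%.

66.36%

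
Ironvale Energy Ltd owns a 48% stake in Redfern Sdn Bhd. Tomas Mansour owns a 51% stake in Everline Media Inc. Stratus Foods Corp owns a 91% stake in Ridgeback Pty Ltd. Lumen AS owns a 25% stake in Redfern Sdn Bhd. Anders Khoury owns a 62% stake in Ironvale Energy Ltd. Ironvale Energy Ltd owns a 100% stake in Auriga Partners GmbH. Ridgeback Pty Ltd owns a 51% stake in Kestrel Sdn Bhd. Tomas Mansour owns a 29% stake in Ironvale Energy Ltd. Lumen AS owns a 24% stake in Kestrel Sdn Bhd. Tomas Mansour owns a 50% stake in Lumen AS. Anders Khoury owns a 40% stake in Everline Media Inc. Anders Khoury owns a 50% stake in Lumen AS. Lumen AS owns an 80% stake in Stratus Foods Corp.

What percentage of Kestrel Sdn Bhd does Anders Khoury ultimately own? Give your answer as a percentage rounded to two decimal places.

30.56%

Anders reaches Kestrel along 2 paths.
Via Lumen: 50% × 24% = 12%.
Via Lumen → Stratus → Ridgeback: 50% × 80% × 91% × 51% = 18.564%.
Total: 12% + 18.564% = 30.564%.
Rounded: 30.56%.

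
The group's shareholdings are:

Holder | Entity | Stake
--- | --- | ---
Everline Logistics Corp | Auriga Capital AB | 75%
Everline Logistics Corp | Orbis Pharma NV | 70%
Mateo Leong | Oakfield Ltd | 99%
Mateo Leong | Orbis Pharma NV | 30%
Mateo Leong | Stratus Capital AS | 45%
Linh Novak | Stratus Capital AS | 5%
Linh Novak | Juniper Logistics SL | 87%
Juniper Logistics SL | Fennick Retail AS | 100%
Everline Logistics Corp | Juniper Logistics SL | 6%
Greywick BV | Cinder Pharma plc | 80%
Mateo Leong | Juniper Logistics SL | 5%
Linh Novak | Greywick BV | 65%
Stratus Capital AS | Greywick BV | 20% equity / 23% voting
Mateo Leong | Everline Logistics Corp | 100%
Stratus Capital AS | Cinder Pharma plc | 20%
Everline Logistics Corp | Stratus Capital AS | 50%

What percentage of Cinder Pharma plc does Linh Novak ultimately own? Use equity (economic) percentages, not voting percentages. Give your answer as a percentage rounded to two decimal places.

Linh reaches Cinder along 3 paths.
Via Stratus: 5% × 20% = 1%.
Via Greywick: 65% × 80% = 52%.
Via Stratus → Greywick: 5% × 20% × 80% = 0.8%.
Total: 1% + 52% + 0.8% = 53.8%.
Rounded: 53.80%.

53.80%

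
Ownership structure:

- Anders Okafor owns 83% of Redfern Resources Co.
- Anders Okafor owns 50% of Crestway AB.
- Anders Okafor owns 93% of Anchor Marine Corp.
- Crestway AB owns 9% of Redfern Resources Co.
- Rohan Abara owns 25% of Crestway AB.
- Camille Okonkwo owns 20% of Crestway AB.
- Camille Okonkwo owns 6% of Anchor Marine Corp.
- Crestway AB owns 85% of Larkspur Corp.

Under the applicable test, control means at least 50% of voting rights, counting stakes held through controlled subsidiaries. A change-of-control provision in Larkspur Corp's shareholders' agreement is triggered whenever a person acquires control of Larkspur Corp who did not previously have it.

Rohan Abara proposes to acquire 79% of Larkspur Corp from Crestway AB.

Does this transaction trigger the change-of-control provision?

The purchase adds only to Rohan's holdings (Crestway's stake shrinks), so Rohan is the only person who could newly come to control Larkspur.
Rohan's largest direct stake is 25% in Crestway, which does not meet the threshold, so Rohan controls no company.
Neither Rohan nor any entity Rohan controls holds any voting interest in Larkspur.
So before the transaction, Rohan does not control Larkspur.
After the purchase, Rohan holds 79% of Larkspur directly, and Crestway's stake falls to 6%.
Rohan holds 79% of Larkspur, so Rohan controls Larkspur.
Rohan did not control Larkspur before and does after, so the clause is triggered.

Yes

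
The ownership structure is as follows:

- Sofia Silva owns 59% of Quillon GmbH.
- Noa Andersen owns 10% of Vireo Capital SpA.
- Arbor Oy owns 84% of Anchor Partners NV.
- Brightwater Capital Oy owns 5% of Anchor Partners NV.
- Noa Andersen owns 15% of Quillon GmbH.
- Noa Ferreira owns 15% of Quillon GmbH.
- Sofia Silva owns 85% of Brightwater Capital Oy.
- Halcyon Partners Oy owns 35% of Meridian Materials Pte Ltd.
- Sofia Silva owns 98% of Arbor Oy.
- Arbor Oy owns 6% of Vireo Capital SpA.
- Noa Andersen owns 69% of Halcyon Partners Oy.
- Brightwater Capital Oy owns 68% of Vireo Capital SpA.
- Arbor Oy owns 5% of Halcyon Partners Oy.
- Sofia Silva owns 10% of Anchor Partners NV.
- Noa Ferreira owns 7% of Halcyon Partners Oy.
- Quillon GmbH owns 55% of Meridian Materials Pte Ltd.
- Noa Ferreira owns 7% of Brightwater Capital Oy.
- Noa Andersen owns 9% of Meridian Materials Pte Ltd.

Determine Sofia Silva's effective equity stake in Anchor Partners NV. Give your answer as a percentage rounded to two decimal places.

96.57%

Sofia reaches Anchor along 3 paths.
Direct stake: 10% = 10%.
Via Arbor: 98% × 84% = 82.32%.
Via Brightwater: 85% × 5% = 4.25%.
Total: 10% + 82.32% + 4.25% = 96.57%.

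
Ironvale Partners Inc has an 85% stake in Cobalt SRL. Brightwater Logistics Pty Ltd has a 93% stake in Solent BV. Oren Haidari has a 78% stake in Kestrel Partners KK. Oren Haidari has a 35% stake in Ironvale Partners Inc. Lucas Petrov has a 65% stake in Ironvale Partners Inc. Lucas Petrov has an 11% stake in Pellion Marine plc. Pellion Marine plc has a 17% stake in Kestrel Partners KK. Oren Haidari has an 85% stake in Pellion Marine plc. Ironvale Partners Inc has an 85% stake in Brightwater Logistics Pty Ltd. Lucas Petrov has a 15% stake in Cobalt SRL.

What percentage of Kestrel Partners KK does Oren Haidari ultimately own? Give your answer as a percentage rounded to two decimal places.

Oren reaches Kestrel along 2 paths.
Direct stake: 78% = 78%.
Via Pellion: 85% × 17% = 14.45%.
Total: 78% + 14.45% = 92.45%.

92.45%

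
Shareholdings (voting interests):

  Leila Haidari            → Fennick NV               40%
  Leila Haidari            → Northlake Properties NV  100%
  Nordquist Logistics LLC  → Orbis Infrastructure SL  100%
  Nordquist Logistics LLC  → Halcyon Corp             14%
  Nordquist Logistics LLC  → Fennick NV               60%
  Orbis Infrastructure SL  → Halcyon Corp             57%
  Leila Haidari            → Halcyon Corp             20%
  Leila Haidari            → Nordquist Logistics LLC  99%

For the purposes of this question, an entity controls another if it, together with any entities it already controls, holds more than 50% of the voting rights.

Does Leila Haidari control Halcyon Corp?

Leila holds 99% of Nordquist, so Leila controls Nordquist.
Nordquist holds 100% of Orbis, so Leila controls Orbis.
Leila and Orbis and Nordquist together hold 20% + 57% + 14% = 91% of Halcyon, so Leila controls Halcyon.

Yes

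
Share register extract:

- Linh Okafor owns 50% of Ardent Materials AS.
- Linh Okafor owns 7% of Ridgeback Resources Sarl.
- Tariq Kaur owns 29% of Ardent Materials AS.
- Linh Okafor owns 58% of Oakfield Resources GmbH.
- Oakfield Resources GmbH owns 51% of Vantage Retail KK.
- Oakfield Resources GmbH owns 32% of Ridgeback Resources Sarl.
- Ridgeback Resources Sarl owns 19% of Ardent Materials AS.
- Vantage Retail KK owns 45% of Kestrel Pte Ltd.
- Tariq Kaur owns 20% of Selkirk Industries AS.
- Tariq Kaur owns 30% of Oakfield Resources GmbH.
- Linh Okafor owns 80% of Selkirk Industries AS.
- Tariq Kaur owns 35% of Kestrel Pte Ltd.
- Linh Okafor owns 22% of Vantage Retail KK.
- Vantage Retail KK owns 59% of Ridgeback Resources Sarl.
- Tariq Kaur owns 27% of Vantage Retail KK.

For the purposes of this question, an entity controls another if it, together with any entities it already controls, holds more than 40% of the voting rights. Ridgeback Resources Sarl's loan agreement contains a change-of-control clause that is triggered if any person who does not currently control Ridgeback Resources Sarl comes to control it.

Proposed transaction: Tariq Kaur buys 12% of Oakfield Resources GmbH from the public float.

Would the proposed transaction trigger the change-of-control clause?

Yes

The purchase changes only Tariq's holdings, so Tariq is the only person who could newly come to control Ridgeback.
Tariq's largest direct stake is 35% in Kestrel, which does not meet the threshold, so Tariq controls no company.
Neither Tariq nor any entity Tariq controls holds any voting interest in Ridgeback.
So before the transaction, Tariq does not control Ridgeback.
After the purchase, Tariq's direct stake in Oakfield rises to 30% + 12% = 42%.
Tariq holds 42% of Oakfield, so Tariq controls Oakfield.
Oakfield and Tariq together hold 51% + 27% = 78% of Vantage, so Tariq controls Vantage.
Vantage and Oakfield together hold 59% + 32% = 91% of Ridgeback, so Tariq controls Ridgeback.
Tariq did not control Ridgeback before and does after, so the clause is triggered.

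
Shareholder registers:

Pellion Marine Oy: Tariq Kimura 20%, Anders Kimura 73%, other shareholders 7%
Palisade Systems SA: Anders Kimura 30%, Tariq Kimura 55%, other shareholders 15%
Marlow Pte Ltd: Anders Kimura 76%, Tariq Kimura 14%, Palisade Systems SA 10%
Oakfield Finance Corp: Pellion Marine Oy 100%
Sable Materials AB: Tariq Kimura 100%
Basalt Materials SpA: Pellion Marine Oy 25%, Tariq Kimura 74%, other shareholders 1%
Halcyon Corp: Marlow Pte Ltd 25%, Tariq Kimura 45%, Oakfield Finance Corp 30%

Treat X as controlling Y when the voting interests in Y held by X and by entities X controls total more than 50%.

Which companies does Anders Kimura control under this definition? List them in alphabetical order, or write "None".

Anders holds 73% of Pellion, so Anders controls Pellion.
Anders holds 76% of Marlow, so Anders controls Marlow.
Pellion holds 100% of Oakfield, so Anders controls Oakfield.
Marlow and Oakfield together hold 25% + 30% = 55% of Halcyon, so Anders controls Halcyon.
No other company's threshold is met.

Halcyon Corp, Marlow Pte Ltd, Oakfield Finance Corp, Pellion Marine Oy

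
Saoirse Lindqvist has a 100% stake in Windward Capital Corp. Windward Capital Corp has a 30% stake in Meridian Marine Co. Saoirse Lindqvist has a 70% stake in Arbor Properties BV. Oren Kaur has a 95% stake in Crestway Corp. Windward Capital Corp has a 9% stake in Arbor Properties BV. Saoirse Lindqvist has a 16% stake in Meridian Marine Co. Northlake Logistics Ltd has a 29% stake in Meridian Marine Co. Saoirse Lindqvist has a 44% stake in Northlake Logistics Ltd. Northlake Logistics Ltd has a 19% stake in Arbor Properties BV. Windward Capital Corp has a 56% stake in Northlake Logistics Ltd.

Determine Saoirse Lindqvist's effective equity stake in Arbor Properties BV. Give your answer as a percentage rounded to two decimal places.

98.00%

Saoirse reaches Arbor along 4 paths.
Via Windward: 100% × 9% = 9%.
Direct stake: 70% = 70%.
Via Northlake: 44% × 19% = 8.36%.
Via Windward → Northlake: 100% × 56% × 19% = 10.64%.
Total: 9% + 70% + 8.36% + 10.64% = 98%.
Rounded: 98.00%.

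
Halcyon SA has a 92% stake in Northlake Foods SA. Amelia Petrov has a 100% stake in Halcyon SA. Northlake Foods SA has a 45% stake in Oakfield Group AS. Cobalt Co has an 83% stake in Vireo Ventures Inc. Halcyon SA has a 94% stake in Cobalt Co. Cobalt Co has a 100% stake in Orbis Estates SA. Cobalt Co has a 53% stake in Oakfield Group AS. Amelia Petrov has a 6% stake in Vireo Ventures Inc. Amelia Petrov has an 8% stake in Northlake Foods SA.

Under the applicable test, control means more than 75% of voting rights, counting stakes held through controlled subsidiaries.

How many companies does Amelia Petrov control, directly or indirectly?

6

Amelia holds 100% of Halcyon, so Amelia controls Halcyon.
Amelia and Halcyon together hold 8% + 92% = 100% of Northlake, so Amelia controls Northlake.
Halcyon holds 94% of Cobalt, so Amelia controls Cobalt.
Northlake and Cobalt together hold 45% + 53% = 98% of Oakfield, so Amelia controls Oakfield.
Cobalt and Amelia together hold 83% + 6% = 89% of Vireo, so Amelia controls Vireo.
Cobalt holds 100% of Orbis, so Amelia controls Orbis.
Amelia controls 6 companies.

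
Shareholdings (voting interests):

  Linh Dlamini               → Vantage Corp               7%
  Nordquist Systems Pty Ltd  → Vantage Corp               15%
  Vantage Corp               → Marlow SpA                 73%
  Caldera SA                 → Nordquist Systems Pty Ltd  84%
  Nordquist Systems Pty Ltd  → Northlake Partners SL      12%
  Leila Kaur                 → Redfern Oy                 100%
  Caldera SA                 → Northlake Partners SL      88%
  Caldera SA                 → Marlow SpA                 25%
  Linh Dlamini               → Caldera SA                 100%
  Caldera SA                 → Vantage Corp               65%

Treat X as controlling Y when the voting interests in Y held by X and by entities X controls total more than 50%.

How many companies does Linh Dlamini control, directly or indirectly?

5

Linh holds 100% of Caldera, so Linh controls Caldera.
Caldera holds 84% of Nordquist, so Linh controls Nordquist.
Nordquist and Caldera and Linh together hold 15% + 65% + 7% = 87% of Vantage, so Linh controls Vantage.
Caldera and Vantage together hold 25% + 73% = 98% of Marlow, so Linh controls Marlow.
Caldera and Nordquist together hold 88% + 12% = 100% of Northlake, so Linh controls Northlake.
No other company's threshold is met.
Linh controls 5 companies.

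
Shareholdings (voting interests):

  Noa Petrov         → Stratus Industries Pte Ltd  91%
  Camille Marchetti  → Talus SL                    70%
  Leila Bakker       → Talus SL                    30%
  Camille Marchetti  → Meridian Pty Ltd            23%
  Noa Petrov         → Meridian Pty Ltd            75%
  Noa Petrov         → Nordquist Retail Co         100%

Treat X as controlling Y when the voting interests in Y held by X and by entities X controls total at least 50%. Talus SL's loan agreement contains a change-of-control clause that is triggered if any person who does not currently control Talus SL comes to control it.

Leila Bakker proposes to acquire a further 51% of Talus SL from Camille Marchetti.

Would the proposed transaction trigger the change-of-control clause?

Yes

The purchase adds only to Leila's holdings (Camille's stake shrinks), so Leila is the only person who could newly come to control Talus.
Leila's largest direct stake is 30% in Talus, which does not meet the threshold, so Leila controls no company.
In Talus, Leila's side holds only 30%, not ≥ 50%.
So before the transaction, Leila does not control Talus.
After the purchase, Leila's direct stake in Talus rises to 30% + 51% = 81%, and Camille's stake falls to 19%.
Leila holds 81% of Talus, so Leila controls Talus.
Leila did not control Talus before and does after, so the clause is triggered.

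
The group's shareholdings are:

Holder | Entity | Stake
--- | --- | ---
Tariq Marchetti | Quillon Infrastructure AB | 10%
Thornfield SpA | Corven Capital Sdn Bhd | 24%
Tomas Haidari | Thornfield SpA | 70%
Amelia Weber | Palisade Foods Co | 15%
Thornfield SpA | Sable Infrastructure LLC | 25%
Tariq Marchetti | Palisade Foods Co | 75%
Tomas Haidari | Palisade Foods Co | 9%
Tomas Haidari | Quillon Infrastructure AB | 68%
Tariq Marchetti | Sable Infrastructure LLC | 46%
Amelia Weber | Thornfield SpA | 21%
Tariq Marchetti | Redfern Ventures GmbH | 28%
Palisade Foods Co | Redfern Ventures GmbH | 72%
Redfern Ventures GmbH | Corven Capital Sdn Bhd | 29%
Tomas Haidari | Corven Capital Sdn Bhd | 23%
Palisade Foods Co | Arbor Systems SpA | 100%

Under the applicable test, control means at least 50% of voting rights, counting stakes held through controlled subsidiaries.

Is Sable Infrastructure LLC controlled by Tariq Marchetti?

Tariq holds 75% of Palisade, so Tariq controls Palisade.
Palisade and Tariq together hold 72% + 28% = 100% of Redfern, so Tariq controls Redfern.
Palisade holds 100% of Arbor, so Tariq controls Arbor.
In Sable, Tariq's side holds only 46%, not ≥ 50%.
So Tariq does not control Sable.

No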